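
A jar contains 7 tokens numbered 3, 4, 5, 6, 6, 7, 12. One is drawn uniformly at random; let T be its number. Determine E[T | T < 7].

P(T < 7) = 5/7.
Σ over the event: 3·1/7 + 4·1/7 + 5·1/7 + 6·2/7 = 24/7.
E[T | T < 7] = (24/7) / (5/7) = 24/5.

24/5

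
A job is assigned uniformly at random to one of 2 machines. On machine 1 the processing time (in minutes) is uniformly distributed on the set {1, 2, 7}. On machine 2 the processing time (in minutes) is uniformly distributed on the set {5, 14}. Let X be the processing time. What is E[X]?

E[X | machine 1] = (1+2+7)/3 = 10/3.
E[X | machine 2] = (5+14)/2 = 19/2.
E[X] = (1/2)·(10/3) + (1/2)·(19/2) = 77/12.

77/12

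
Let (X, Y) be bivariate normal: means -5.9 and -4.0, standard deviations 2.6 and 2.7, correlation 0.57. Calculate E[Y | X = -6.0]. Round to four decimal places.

E[Y | X=x] = μ_Y + ρ(σ_Y/σ_X)(x − μ_X) for jointly normal variables.
E[Y | X=-6.0] = -4.0 + (0.57)·(2.7/2.6)·(-6.0 − (-5.9)) = -4.0 + (0.59192)·(-0.1) = -4.0592.

-4.0592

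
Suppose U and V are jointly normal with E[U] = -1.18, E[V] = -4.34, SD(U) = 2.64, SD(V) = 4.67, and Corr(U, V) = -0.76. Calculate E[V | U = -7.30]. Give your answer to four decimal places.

3.8877

For a bivariate normal, E[V | U=x] = μ_V + ρ·(σ_V/σ_U)·(x − μ_U).
E[V | U=-7.30] = -4.34 + (-0.76)·(4.67/2.64)·(-7.30 − (-1.18)) = -4.34 + (-1.3444)·(-6.12) = 3.8877.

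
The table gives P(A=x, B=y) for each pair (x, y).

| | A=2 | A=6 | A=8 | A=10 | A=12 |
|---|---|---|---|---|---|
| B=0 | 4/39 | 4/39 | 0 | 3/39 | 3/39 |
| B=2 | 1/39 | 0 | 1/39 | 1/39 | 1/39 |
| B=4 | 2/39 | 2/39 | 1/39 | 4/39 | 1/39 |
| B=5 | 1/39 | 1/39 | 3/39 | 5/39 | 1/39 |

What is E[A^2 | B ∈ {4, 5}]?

P(B ∈ {4, 5}) = 7/13.
Summing A^2·P(A=x,B=y) over the conditioning event gives 1564/39.
E[A^2 | B ∈ {4, 5}] = (1564/39) / (7/13) = 1564/21.

1564/21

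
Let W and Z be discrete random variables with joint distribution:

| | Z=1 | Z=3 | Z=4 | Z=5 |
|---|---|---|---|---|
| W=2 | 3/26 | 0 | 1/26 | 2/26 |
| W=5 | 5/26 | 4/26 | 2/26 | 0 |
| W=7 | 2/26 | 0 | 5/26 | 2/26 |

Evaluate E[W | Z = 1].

9/2

P(Z = 1) = 5/13.
Σ W·P over the event = 2·(3/26) + 5·(5/26) + 7·(2/26) = 45/26.
E[W | Z = 1] = (45/26) / (5/13) = 9/2.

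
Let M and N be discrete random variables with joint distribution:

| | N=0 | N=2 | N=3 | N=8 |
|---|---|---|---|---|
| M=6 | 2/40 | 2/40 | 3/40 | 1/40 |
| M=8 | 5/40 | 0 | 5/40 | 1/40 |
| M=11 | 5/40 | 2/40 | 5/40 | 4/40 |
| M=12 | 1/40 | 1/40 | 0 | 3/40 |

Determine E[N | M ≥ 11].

11/3

P(M ≥ 11) = 21/40.
Summing N·P(M=x,N=y) over the conditioning event gives 77/40.
E[N | M ≥ 11] = (77/40) / (21/40) = 11/3.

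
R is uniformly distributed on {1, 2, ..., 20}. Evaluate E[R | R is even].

11

Given R is even, R is equally likely to be any of {2, 4, 6, 8, 10, 12, 14, 16, 18, 20}.
E[R | R is even] = (2 + 4 + 6 + 8 + 10 + 12 + 14 + 16 + 18 + 20) / 10 = 11.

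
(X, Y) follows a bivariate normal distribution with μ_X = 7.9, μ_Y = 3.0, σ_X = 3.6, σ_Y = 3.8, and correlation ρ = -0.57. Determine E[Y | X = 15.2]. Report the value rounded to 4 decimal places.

-1.3922

E[Y | X=x] = μ_Y + ρ(σ_Y/σ_X)(x − μ_X) for jointly normal variables.
E[Y | X=15.2] = 3.0 + (-0.57)·(3.8/3.6)·(15.2 − (7.9)) = 3.0 + (-0.60167)·(7.3) = -1.3922.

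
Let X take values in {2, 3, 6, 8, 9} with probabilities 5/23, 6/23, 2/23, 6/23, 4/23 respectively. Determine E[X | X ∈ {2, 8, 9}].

94/15

P(X ∈ {2, 8, 9}) = 15/23.
Σ over the event: 2·5/23 + 8·6/23 + 9·4/23 = 94/23.
E[X | X ∈ {2, 8, 9}] = (94/23) / (15/23) = 94/15.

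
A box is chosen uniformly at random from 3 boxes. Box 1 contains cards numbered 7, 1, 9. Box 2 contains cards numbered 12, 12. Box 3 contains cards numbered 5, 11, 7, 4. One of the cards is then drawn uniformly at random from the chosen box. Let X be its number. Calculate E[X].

293/36

E[X | box 1] = (7+1+9)/3 = 17/3.
E[X | box 2] = (12+12)/2 = 12.
E[X | box 3] = (5+11+7+4)/4 = 27/4.
E[X] = (1/3)·(17/3) + (1/3)·(12) + (1/3)·(27/4) = 293/36.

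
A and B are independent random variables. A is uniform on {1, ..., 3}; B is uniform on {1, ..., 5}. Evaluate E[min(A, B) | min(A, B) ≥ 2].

Outcomes with min(A, B) ≥ 2: (2,2), (2,3), (2,4), (2,5), (3,2), (3,3), (3,4), (3,5), each with probability 1/15.
E[min(A, B) | min(A, B) ≥ 2] = (2 + 2 + 2 + 2 + 2 + 3 + 3 + 3) / 8 = 19/8.

19/8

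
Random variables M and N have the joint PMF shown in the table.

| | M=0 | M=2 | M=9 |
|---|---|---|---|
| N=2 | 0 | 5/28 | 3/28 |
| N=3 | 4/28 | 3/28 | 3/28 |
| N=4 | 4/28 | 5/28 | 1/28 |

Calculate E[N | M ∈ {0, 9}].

P(M ∈ {0, 9}) = 15/28.
Σ N·P over the event = 3·(4/28) + 4·(4/28) + 2·(3/28) + 3·(3/28) + 4·(1/28) = 47/28.
E[N | M ∈ {0, 9}] = (47/28) / (15/28) = 47/15.

47/15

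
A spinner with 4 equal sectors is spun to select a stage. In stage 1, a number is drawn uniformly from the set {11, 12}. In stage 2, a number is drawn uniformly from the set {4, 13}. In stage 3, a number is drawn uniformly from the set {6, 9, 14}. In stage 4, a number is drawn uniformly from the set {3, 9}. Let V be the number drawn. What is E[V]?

E[V | stage 1] = (11+12)/2 = 23/2.
E[V | stage 2] = (4+13)/2 = 17/2.
E[V | stage 3] = (6+9+14)/3 = 29/3.
E[V | stage 4] = (3+9)/2 = 6.
By the law of total expectation,
E[V] = (1/4)·(23/2) + (1/4)·(17/2) + (1/4)·(29/3) + (1/4)·(6) = 107/12.

107/12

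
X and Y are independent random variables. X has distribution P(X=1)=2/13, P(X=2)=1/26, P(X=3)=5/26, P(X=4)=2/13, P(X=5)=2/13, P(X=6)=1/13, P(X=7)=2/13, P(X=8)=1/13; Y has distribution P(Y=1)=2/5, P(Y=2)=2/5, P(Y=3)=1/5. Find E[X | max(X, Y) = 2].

P(max(X, Y) = 2) = 6/65.
Summing X·P(x,y) over outcomes with max(X, Y) = 2 gives 8/65.
E[X | max(X, Y) = 2] = (8/65) / (6/65) = 4/3.

4/3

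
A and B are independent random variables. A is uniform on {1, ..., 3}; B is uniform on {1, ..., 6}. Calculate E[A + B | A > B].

4

P(A > B) = 1/6.
Summing (A+B)·P(x,y) over outcomes with A > B gives 2/3.
E[A + B | A > B] = (2/3) / (1/6) = 4.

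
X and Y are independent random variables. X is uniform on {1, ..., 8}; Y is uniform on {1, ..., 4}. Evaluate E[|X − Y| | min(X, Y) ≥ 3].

P(min(X, Y) ≥ 3) = 3/8.
Summing |X−Y|·P(x,y) over outcomes with min(X, Y) ≥ 3 gives 13/16.
E[|X − Y| | min(X, Y) ≥ 3] = (13/16) / (3/8) = 13/6.

13/6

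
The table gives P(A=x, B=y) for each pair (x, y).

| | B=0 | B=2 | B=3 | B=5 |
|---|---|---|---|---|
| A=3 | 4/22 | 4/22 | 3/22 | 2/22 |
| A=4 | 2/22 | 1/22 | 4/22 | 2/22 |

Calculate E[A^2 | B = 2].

52/5

P(B = 2) = 5/22.
Σ A^2·P over the event = 9·(4/22) + 16·(1/22) = 26/11.
E[A^2 | B = 2] = (26/11) / (5/22) = 52/5.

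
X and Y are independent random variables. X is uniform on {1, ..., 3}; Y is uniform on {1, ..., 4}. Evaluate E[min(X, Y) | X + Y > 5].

P(X + Y > 5) = 1/4.
Summing min(X,Y)·P(x,y) over outcomes with X + Y > 5 gives 2/3.
E[min(X, Y) | X + Y > 5] = (2/3) / (1/4) = 8/3.

8/3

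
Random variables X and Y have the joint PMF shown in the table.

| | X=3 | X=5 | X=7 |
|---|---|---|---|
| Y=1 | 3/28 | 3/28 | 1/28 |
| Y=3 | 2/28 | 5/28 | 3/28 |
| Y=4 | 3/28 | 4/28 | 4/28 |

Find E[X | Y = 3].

P(Y = 3) = 5/14.
Σ X·P over the event = 3·(2/28) + 5·(5/28) + 7·(3/28) = 13/7.
E[X | Y = 3] = (13/7) / (5/14) = 26/5.

26/5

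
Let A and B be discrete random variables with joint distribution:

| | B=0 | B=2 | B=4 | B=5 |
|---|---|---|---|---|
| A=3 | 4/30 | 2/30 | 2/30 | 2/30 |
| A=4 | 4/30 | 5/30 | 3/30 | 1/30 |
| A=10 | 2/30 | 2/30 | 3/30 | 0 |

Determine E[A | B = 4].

P(B = 4) = 4/15.
Σ A·P over the event = 3·(2/30) + 4·(3/30) + 10·(3/30) = 8/5.
E[A | B = 4] = (8/5) / (4/15) = 6.

6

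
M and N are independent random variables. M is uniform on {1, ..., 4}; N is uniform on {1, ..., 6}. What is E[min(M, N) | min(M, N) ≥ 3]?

27/8

Outcomes with min(M, N) ≥ 3: (3,3), (3,4), (3,5), (3,6), (4,3), (4,4), (4,5), (4,6), each with probability 1/24.
E[min(M, N) | min(M, N) ≥ 3] = (3 + 3 + 3 + 3 + 3 + 4 + 4 + 4) / 8 = 27/8.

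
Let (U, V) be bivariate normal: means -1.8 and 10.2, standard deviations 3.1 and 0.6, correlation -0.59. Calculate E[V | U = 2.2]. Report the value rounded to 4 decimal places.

E[V | U=x] = μ_V + ρ(σ_V/σ_U)(x − μ_U) for jointly normal variables.
E[V | U=2.2] = 10.2 + (-0.59)·(0.6/3.1)·(2.2 − (-1.8)) = 10.2 + (-0.11419)·(4) = 9.7432.

9.7432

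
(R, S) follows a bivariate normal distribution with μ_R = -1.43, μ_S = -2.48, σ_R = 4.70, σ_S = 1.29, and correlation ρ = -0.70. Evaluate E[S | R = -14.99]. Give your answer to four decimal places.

E[S | R=x] = μ_S + ρ(σ_S/σ_R)(x − μ_R) for jointly normal variables.
E[S | R=-14.99] = -2.48 + (-0.70)·(1.29/4.70)·(-14.99 − (-1.43)) = -2.48 + (-0.19213)·(-13.56) = 0.1253.

0.1253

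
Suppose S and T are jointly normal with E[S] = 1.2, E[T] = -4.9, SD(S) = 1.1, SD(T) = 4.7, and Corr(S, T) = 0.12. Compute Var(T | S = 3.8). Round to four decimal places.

21.7719

Var(T | S=x) = (1 − ρ²)·σ_T².
Var(T | S=3.8) = (4.7)²·(1 − (0.12)²) = 22.09·0.9856 = 21.7719.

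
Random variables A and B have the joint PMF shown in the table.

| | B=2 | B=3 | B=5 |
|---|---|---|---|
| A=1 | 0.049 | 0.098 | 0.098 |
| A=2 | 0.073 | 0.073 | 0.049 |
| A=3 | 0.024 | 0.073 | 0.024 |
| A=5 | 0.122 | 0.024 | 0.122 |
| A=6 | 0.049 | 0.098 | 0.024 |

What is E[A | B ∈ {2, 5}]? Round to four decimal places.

P(B ∈ {2, 5}) = 0.634.
Summing A·P(A=x,B=y) over the conditioning event gives 2.193.
E[A | B ∈ {2, 5}] = (2.193) / (0.634) = 3.4590.

3.4590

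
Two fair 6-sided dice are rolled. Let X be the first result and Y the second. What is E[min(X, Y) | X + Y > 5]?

P(X + Y > 5) = 13/18.
Summing min(X,Y)·P(x,y) over outcomes with X + Y > 5 gives 13/6.
E[min(X, Y) | X + Y > 5] = (13/6) / (13/18) = 3.

3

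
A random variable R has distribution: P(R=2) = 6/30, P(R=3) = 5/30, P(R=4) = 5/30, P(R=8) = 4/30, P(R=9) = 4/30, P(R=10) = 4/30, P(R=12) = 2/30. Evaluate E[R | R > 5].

66/7

P(R > 5) = 7/15.
Σ over the event: 8·2/15 + 9·2/15 + 10·2/15 + 12·1/15 = 22/5.
E[R | R > 5] = (22/5) / (7/15) = 66/7.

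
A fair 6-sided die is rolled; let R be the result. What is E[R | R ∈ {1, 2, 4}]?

7/3

P(R ∈ {1, 2, 4}) = 1/2.
Σ over the event: 1·1/6 + 2·1/6 + 4·1/6 = 7/6.
E[R | R ∈ {1, 2, 4}] = (7/6) / (1/2) = 7/3.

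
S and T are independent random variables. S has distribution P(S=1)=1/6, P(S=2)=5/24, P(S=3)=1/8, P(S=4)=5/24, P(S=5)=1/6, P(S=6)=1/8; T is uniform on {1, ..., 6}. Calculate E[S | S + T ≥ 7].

113/27

P(S + T ≥ 7) = 9/16.
Summing S·P(x,y) over outcomes with S + T ≥ 7 gives 113/48.
E[S | S + T ≥ 7] = (113/48) / (9/16) = 113/27.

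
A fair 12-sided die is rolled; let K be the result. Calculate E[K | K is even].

Given K is even, K is equally likely to be any of {2, 4, 6, 8, 10, 12}.
E[K | K is even] = (2 + 4 + 6 + 8 + 10 + 12) / 6 = 7.

7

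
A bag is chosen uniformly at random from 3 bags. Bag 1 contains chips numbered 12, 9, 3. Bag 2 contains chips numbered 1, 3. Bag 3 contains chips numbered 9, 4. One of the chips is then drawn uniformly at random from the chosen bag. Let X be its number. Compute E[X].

11/2

E[X | bag 1] = (12+9+3)/3 = 8.
E[X | bag 2] = (1+3)/2 = 2.
E[X | bag 3] = (9+4)/2 = 13/2.
By the law of total expectation,
E[X] = (1/3)·(8) + (1/3)·(2) + (1/3)·(13/2) = 11/2.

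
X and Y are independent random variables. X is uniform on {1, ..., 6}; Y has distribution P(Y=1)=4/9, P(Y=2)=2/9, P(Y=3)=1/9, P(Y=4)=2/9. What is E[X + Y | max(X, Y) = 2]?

13/4

P(max(X, Y) = 2) = 4/27.
Summing (X+Y)·P(x,y) over outcomes with max(X, Y) = 2 gives 13/27.
E[X + Y | max(X, Y) = 2] = (13/27) / (4/27) = 13/4.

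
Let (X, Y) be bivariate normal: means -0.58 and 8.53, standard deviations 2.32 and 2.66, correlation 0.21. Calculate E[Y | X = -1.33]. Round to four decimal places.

E[Y | X=x] = μ_Y + ρ(σ_Y/σ_X)(x − μ_X) for jointly normal variables.
E[Y | X=-1.33] = 8.53 + (0.21)·(2.66/2.32)·(-1.33 − (-0.58)) = 8.53 + (0.24078)·(-0.75) = 8.3494.

8.3494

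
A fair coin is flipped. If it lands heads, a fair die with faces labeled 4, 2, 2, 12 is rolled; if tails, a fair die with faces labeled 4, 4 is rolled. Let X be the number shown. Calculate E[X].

9/2

E[X | heads] = (4+2+2+12)/4 = 5.
E[X | tails] = (4+4)/2 = 4.
By the law of total expectation,
E[X] = (1/2)·(5) + (1/2)·(4) = 9/2.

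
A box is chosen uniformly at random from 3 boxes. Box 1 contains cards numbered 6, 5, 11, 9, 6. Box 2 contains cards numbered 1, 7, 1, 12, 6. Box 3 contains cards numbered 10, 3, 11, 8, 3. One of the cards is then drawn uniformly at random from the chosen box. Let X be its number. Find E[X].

E[X | box 1] = (6+5+11+9+6)/5 = 37/5.
E[X | box 2] = (1+7+1+12+6)/5 = 27/5.
E[X | box 3] = (10+3+11+8+3)/5 = 7.
By the law of total expectation,
E[X] = (1/3)·(37/5) + (1/3)·(27/5) + (1/3)·(7) = 33/5.

33/5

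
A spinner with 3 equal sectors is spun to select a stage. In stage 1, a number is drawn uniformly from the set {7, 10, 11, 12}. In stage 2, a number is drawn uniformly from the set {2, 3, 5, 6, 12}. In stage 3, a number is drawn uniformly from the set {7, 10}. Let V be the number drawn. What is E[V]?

E[V | stage 1] = (7+10+11+12)/4 = 10.
E[V | stage 2] = (2+3+5+6+12)/5 = 28/5.
E[V | stage 3] = (7+10)/2 = 17/2.
By the law of total expectation,
E[V] = (1/3)·(10) + (1/3)·(28/5) + (1/3)·(17/2) = 241/30.

241/30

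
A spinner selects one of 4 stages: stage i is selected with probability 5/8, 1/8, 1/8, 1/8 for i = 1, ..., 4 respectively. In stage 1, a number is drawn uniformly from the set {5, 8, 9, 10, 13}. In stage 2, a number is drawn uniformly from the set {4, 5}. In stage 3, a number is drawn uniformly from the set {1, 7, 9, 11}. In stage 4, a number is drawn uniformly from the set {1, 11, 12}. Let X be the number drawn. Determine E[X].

129/16

E[X | stage 1] = (5+8+9+10+13)/5 = 9.
E[X | stage 2] = (4+5)/2 = 9/2.
E[X | stage 3] = (1+7+9+11)/4 = 7.
E[X | stage 4] = (1+11+12)/3 = 8.
E[X] = (5/8)·(9) + (1/8)·(9/2) + (1/8)·(7) + (1/8)·(8) = 129/16.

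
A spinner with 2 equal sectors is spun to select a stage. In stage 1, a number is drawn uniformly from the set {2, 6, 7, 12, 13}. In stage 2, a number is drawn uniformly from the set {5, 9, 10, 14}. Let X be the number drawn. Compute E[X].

E[X | stage 1] = (2+6+7+12+13)/5 = 8.
E[X | stage 2] = (5+9+10+14)/4 = 19/2.
E[X] = (1/2)·(8) + (1/2)·(19/2) = 35/4.

35/4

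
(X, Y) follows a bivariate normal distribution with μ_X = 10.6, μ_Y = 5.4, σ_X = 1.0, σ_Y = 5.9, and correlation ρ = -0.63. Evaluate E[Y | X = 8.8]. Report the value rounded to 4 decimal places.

For a bivariate normal, E[Y | X=x] = μ_Y + ρ·(σ_Y/σ_X)·(x − μ_X).
E[Y | X=8.8] = 5.4 + (-0.63)·(5.9/1.0)·(8.8 − (10.6)) = 5.4 + (-3.717)·(-1.8) = 12.0906.

12.0906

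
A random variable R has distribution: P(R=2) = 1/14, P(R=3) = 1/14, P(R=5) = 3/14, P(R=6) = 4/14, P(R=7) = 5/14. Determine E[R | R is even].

P(R is even) = 5/14.
Σ over the event: 2·1/14 + 6·2/7 = 13/7.
E[R | R is even] = (13/7) / (5/14) = 26/5.

26/5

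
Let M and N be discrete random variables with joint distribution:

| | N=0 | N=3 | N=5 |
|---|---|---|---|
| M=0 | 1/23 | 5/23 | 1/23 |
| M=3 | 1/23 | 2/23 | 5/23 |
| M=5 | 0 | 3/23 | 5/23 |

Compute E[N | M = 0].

P(M = 0) = 7/23.
Σ N·P over the event = 0·(1/23) + 3·(5/23) + 5·(1/23) = 20/23.
E[N | M = 0] = (20/23) / (7/23) = 20/7.

20/7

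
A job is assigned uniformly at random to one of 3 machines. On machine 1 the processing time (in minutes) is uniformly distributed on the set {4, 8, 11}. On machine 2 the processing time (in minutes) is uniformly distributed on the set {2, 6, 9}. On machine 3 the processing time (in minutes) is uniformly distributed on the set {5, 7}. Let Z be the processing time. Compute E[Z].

E[Z | machine 1] = (4+8+11)/3 = 23/3.
E[Z | machine 2] = (2+6+9)/3 = 17/3.
E[Z | machine 3] = (5+7)/2 = 6.
E[Z] = (1/3)·(23/3) + (1/3)·(17/3) + (1/3)·(6) = 58/9.

58/9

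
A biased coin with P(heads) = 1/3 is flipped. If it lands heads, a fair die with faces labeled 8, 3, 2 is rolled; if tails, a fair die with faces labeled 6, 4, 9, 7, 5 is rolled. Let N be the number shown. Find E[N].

251/45

E[N | heads] = (8+3+2)/3 = 13/3.
E[N | tails] = (6+4+9+7+5)/5 = 31/5.
By the law of total expectation,
E[N] = (1/3)·(13/3) + (2/3)·(31/5) = 251/45.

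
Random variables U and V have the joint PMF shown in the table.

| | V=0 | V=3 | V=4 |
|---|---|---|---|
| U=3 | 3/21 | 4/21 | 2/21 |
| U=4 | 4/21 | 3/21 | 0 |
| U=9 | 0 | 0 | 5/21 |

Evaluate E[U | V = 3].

P(V = 3) = 1/3.
Σ U·P over the event = 3·(4/21) + 4·(3/21) = 8/7.
E[U | V = 3] = (8/7) / (1/3) = 24/7.

24/7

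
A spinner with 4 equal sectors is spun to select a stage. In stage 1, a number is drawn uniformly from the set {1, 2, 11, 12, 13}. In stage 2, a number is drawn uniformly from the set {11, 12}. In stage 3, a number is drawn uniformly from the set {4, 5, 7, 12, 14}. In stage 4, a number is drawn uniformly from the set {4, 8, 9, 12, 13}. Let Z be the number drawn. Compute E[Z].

E[Z | stage 1] = (1+2+11+12+13)/5 = 39/5.
E[Z | stage 2] = (11+12)/2 = 23/2.
E[Z | stage 3] = (4+5+7+12+14)/5 = 42/5.
E[Z | stage 4] = (4+8+9+12+13)/5 = 46/5.
By the law of total expectation,
E[Z] = (1/4)·(39/5) + (1/4)·(23/2) + (1/4)·(42/5) + (1/4)·(46/5) = 369/40.

369/40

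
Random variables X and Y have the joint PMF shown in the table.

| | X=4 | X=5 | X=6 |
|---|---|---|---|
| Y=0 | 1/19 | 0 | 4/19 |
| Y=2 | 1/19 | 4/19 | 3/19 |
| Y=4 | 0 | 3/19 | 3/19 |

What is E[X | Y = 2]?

P(Y = 2) = 8/19.
Σ X·P over the event = 4·(1/19) + 5·(4/19) + 6·(3/19) = 42/19.
E[X | Y = 2] = (42/19) / (8/19) = 21/4.

21/4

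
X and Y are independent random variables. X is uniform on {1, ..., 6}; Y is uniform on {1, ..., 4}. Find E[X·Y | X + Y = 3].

2

P(X + Y = 3) = 1/12.
Summing XY·P(x,y) over outcomes with X + Y = 3 gives 1/6.
E[X·Y | X + Y = 3] = (1/6) / (1/12) = 2.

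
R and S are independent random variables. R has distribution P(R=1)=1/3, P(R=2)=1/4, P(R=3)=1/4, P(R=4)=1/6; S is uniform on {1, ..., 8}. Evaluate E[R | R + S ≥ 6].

P(R + S ≥ 6) = 21/32.
Summing R·P(x,y) over outcomes with R + S ≥ 6 gives 13/8.
E[R | R + S ≥ 6] = (13/8) / (21/32) = 52/21.

52/21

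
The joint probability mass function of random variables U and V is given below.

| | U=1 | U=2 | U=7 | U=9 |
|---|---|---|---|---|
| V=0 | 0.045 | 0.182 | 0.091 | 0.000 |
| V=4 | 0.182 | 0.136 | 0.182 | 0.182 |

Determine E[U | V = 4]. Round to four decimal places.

P(V = 4) = 0.682.
Σ U·P over the event = 1·(0.182) + 2·(0.136) + 7·(0.182) + 9·(0.182) = 3.366.
E[U | V = 4] = (3.366) / (0.682) = 4.9355.

4.9355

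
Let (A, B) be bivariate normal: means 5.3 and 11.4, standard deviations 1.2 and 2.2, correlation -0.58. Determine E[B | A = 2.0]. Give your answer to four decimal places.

E[B | A=x] = μ_B + ρ(σ_B/σ_A)(x − μ_A) for jointly normal variables.
E[B | A=2.0] = 11.4 + (-0.58)·(2.2/1.2)·(2.0 − (5.3)) = 11.4 + (-1.06333)·(-3.3) = 14.9090.

14.9090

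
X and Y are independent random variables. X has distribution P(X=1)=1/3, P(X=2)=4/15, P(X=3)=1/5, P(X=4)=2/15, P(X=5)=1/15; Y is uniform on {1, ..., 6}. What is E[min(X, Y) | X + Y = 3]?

P(X + Y = 3) = 1/10.
Summing min(X,Y)·P(x,y) over outcomes with X + Y = 3 gives 1/10.
E[min(X, Y) | X + Y = 3] = (1/10) / (1/10) = 1.

1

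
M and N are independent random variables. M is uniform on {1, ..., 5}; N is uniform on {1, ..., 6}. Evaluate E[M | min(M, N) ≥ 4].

9/2

P(min(M, N) ≥ 4) = 1/5.
Summing M·P(x,y) over outcomes with min(M, N) ≥ 4 gives 9/10.
E[M | min(M, N) ≥ 4] = (9/10) / (1/5) = 9/2.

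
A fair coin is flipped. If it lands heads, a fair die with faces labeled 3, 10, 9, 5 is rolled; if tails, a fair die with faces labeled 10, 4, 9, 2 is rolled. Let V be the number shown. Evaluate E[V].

E[V | heads] = (3+10+9+5)/4 = 27/4.
E[V | tails] = (10+4+9+2)/4 = 25/4.
By the law of total expectation,
E[V] = (1/2)·(27/4) + (1/2)·(25/4) = 13/2.

13/2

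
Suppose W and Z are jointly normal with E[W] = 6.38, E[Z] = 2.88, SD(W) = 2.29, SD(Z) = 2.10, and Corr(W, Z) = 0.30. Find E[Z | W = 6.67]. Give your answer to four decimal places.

The regression of Z on W has slope ρ·σ_Z/σ_W and passes through (μ_W, μ_Z).
E[Z | W=6.67] = 2.88 + (0.30)·(2.10/2.29)·(6.67 − (6.38)) = 2.88 + (0.27511)·(0.29) = 2.9598.

2.9598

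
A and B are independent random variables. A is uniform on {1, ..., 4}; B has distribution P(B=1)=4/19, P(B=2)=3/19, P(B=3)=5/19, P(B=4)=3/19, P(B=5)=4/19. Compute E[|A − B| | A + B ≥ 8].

12/11

P(A + B ≥ 8) = 11/76.
Summing |A−B|·P(x,y) over outcomes with A + B ≥ 8 gives 3/19.
E[|A − B| | A + B ≥ 8] = (3/19) / (11/76) = 12/11.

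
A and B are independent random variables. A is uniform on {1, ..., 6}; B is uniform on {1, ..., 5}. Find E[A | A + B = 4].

Outcomes with A + B = 4: (1,3), (2,2), (3,1), each with probability 1/30.
E[A | A + B = 4] = (1 + 2 + 3) / 3 = 2.

2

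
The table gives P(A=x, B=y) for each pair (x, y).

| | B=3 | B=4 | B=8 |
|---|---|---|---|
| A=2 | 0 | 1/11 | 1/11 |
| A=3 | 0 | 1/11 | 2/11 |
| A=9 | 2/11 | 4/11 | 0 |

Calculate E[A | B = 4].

P(B = 4) = 6/11.
Summing A·P(A=x,B=y) over the conditioning event gives 41/11.
E[A | B = 4] = (41/11) / (6/11) = 41/6.

41/6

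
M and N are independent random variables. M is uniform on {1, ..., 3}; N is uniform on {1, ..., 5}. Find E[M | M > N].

Outcomes with M > N: (2,1), (3,1), (3,2), each with probability 1/15.
E[M | M > N] = (2 + 3 + 3) / 3 = 8/3.

8/3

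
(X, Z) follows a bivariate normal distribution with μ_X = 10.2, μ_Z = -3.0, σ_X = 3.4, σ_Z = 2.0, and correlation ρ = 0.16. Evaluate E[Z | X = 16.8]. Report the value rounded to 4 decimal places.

-2.3788

For a bivariate normal, E[Z | X=x] = μ_Z + ρ·(σ_Z/σ_X)·(x − μ_X).
E[Z | X=16.8] = -3.0 + (0.16)·(2.0/3.4)·(16.8 − (10.2)) = -3.0 + (0.094118)·(6.6) = -2.3788.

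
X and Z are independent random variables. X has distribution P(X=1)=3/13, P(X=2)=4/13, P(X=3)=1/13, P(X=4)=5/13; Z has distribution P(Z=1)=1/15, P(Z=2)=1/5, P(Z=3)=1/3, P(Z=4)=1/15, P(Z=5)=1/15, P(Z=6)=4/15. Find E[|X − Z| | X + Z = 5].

47/31

P(X + Z = 5) = 31/195.
Summing |X−Z|·P(x,y) over outcomes with X + Z = 5 gives 47/195.
E[|X − Z| | X + Z = 5] = (47/195) / (31/195) = 47/31.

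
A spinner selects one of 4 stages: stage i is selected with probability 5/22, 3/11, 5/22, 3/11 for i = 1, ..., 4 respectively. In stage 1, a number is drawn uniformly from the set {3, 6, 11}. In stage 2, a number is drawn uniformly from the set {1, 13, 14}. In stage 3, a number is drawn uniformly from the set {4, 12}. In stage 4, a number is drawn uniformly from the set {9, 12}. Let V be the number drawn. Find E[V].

577/66

E[V | stage 1] = (3+6+11)/3 = 20/3.
E[V | stage 2] = (1+13+14)/3 = 28/3.
E[V | stage 3] = (4+12)/2 = 8.
E[V | stage 4] = (9+12)/2 = 21/2.
E[V] = (5/22)·(20/3) + (3/11)·(28/3) + (5/22)·(8) + (3/11)·(21/2) = 577/66.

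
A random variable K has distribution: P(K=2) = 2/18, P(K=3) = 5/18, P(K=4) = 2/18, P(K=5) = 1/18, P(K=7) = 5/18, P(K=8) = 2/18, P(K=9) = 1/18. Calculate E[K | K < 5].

P(K < 5) = 1/2.
Σ over the event: 2·1/9 + 3·5/18 + 4·1/9 = 3/2.
E[K | K < 5] = (3/2) / (1/2) = 3.

3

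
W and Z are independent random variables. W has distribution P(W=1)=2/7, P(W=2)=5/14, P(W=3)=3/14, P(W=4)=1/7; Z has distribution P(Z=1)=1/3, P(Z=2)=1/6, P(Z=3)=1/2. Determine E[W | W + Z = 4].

40/23

P(W + Z = 4) = 23/84.
Summing W·P(x,y) over outcomes with W + Z = 4 gives 10/21.
E[W | W + Z = 4] = (10/21) / (23/84) = 40/23.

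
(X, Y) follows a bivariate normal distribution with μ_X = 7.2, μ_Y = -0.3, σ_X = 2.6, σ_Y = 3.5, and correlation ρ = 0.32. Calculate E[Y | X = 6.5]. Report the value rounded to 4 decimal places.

The regression of Y on X has slope ρ·σ_Y/σ_X and passes through (μ_X, μ_Y).
E[Y | X=6.5] = -0.3 + (0.32)·(3.5/2.6)·(6.5 − (7.2)) = -0.3 + (0.43077)·(-0.7) = -0.6015.

-0.6015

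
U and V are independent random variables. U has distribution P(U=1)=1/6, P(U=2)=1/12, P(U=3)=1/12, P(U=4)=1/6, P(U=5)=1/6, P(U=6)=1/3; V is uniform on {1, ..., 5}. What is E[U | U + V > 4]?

P(U + V > 4) = 17/20.
Summing U·P(x,y) over outcomes with U + V > 4 gives 58/15.
E[U | U + V > 4] = (58/15) / (17/20) = 232/51.

232/51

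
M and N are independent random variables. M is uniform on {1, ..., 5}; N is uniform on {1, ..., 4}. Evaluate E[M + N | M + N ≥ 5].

45/7

P(M + N ≥ 5) = 7/10.
Summing (M+N)·P(x,y) over outcomes with M + N ≥ 5 gives 9/2.
E[M + N | M + N ≥ 5] = (9/2) / (7/10) = 45/7.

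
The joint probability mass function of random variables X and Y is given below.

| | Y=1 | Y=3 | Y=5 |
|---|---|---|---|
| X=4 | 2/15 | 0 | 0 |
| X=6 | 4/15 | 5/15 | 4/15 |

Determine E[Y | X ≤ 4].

1

P(X ≤ 4) = 2/15.
Σ Y·P over the event = 1·(2/15) = 2/15.
E[Y | X ≤ 4] = (2/15) / (2/15) = 1.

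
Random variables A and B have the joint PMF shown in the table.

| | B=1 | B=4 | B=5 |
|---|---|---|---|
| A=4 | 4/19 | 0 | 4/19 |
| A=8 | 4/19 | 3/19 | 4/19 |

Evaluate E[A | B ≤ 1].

6

P(B ≤ 1) = 8/19.
Σ A·P over the event = 4·(4/19) + 8·(4/19) = 48/19.
E[A | B ≤ 1] = (48/19) / (8/19) = 6.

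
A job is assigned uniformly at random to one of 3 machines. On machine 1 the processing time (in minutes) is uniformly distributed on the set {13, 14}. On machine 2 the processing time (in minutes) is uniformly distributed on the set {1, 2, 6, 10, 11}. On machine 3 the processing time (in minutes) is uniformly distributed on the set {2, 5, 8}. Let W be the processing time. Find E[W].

49/6

E[W | machine 1] = (13+14)/2 = 27/2.
E[W | machine 2] = (1+2+6+10+11)/5 = 6.
E[W | machine 3] = (2+5+8)/3 = 5.
By the law of total expectation,
E[W] = (1/3)·(27/2) + (1/3)·(6) + (1/3)·(5) = 49/6.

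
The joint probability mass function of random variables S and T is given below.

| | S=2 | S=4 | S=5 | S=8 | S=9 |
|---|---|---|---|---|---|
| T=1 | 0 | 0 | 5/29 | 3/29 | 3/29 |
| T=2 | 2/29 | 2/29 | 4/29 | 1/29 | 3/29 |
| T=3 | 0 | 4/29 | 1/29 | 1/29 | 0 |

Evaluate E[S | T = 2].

P(T = 2) = 12/29.
Σ S·P over the event = 2·(2/29) + 4·(2/29) + 5·(4/29) + 8·(1/29) + 9·(3/29) = 67/29.
E[S | T = 2] = (67/29) / (12/29) = 67/12.

67/12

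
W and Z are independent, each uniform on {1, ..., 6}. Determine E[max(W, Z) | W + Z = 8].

Outcomes with W + Z = 8: (2,6), (3,5), (4,4), (5,3), (6,2), each with probability 1/36.
E[max(W, Z) | W + Z = 8] = (6 + 5 + 4 + 5 + 6) / 5 = 26/5.

26/5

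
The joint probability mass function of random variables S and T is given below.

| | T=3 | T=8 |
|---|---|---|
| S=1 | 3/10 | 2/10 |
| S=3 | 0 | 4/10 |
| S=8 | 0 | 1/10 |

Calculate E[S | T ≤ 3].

P(T ≤ 3) = 3/10.
Summing S·P(S=x,T=y) over the conditioning event gives 3/10.
E[S | T ≤ 3] = (3/10) / (3/10) = 1.

1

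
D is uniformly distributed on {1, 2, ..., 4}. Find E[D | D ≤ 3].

2

Given D ≤ 3, D is equally likely to be any of {1, 2, 3}.
E[D | D ≤ 3] = (1 + 2 + 3) / 3 = 2.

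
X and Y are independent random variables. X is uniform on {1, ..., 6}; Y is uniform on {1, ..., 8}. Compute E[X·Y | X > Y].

35/3

P(X > Y) = 5/16.
Summing XY·P(x,y) over outcomes with X > Y gives 175/48.
E[X·Y | X > Y] = (175/48) / (5/16) = 35/3.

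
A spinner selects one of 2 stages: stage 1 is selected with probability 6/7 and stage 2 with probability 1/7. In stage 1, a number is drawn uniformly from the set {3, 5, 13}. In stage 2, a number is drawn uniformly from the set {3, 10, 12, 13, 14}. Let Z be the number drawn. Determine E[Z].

E[Z | stage 1] = (3+5+13)/3 = 7.
E[Z | stage 2] = (3+10+12+13+14)/5 = 52/5.
E[Z] = (6/7)·(7) + (1/7)·(52/5) = 262/35.

262/35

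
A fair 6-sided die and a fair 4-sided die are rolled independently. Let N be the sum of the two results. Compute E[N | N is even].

6

P(N is even) = 1/2.
Σ over the event: 2·1/24 + 4·1/8 + 6·1/6 + 8·1/8 + 10·1/24 = 3.
E[N | N is even] = (3) / (1/2) = 6.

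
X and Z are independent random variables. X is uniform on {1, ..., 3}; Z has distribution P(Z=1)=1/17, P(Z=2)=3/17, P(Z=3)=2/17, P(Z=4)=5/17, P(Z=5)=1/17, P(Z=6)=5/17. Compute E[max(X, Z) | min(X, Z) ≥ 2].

137/32

P(min(X, Z) ≥ 2) = 32/51.
Summing max(X,Z)·P(x,y) over outcomes with min(X, Z) ≥ 2 gives 137/51.
E[max(X, Z) | min(X, Z) ≥ 2] = (137/51) / (32/51) = 137/32.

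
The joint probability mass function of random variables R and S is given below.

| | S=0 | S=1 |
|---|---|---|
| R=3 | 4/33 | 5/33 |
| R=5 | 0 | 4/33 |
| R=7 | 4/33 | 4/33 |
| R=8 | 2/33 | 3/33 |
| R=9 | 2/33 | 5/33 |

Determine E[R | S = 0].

37/6

P(S = 0) = 4/11.
Summing R·P(R=x,S=y) over the conditioning event gives 74/33.
E[R | S = 0] = (74/33) / (4/11) = 37/6.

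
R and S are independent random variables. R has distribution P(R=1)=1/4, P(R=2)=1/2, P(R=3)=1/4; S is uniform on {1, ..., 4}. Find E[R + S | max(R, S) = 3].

29/6

P(max(R, S) = 3) = 3/8.
Summing (R+S)·P(x,y) over outcomes with max(R, S) = 3 gives 29/16.
E[R + S | max(R, S) = 3] = (29/16) / (3/8) = 29/6.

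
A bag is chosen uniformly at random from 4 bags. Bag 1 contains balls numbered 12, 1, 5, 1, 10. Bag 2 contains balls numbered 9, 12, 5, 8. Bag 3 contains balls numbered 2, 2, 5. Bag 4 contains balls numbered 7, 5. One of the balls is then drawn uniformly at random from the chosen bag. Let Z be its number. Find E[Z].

E[Z | bag 1] = (12+1+5+1+10)/5 = 29/5.
E[Z | bag 2] = (9+12+5+8)/4 = 17/2.
E[Z | bag 3] = (2+2+5)/3 = 3.
E[Z | bag 4] = (7+5)/2 = 6.
E[Z] = (1/4)·(29/5) + (1/4)·(17/2) + (1/4)·(3) + (1/4)·(6) = 233/40.

233/40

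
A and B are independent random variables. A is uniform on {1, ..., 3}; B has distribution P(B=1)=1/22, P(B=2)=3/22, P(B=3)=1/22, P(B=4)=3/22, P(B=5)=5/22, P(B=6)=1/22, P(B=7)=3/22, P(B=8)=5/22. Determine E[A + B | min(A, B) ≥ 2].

P(min(A, B) ≥ 2) = 7/11.
Summing (A+B)·P(x,y) over outcomes with min(A, B) ≥ 2 gives 331/66.
E[A + B | min(A, B) ≥ 2] = (331/66) / (7/11) = 331/42.

331/42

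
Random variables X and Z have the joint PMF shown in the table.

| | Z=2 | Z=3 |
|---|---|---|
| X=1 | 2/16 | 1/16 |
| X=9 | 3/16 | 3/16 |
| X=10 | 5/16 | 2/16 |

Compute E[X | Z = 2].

P(Z = 2) = 5/8.
Summing X·P(X=x,Z=y) over the conditioning event gives 79/16.
E[X | Z = 2] = (79/16) / (5/8) = 79/10.

79/10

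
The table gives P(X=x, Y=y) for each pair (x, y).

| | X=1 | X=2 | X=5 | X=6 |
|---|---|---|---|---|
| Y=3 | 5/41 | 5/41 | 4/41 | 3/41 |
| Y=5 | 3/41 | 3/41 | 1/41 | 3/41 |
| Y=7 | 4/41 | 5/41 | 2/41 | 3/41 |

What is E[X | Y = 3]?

53/17

P(Y = 3) = 17/41.
Σ X·P over the event = 1·(5/41) + 2·(5/41) + 5·(4/41) + 6·(3/41) = 53/41.
E[X | Y = 3] = (53/41) / (17/41) = 53/17.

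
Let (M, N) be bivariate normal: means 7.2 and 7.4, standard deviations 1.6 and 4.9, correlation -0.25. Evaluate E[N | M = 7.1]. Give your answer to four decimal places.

The regression of N on M has slope ρ·σ_N/σ_M and passes through (μ_M, μ_N).
E[N | M=7.1] = 7.4 + (-0.25)·(4.9/1.6)·(7.1 − (7.2)) = 7.4 + (-0.76562)·(-0.1) = 7.4766.

7.4766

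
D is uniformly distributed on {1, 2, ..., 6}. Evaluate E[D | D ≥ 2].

4

Given D ≥ 2, D is equally likely to be any of {2, 3, 4, 5, 6}.
E[D | D ≥ 2] = (2 + 3 + 4 + 5 + 6) / 5 = 4.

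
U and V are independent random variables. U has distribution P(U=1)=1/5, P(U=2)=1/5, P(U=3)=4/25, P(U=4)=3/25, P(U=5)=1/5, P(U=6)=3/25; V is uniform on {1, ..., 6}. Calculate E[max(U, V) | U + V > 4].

593/121

P(U + V > 4) = 121/150.
Summing max(U,V)·P(x,y) over outcomes with U + V > 4 gives 593/150.
E[max(U, V) | U + V > 4] = (593/150) / (121/150) = 593/121.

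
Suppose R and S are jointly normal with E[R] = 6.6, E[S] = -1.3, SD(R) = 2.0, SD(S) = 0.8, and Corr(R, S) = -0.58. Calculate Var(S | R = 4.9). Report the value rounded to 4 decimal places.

0.4247

The conditional variance in a bivariate normal is σ_S²(1 − ρ²), independent of x.
Var(S | R=4.9) = (0.8)²·(1 − (-0.58)²) = 0.64·0.6636 = 0.4247.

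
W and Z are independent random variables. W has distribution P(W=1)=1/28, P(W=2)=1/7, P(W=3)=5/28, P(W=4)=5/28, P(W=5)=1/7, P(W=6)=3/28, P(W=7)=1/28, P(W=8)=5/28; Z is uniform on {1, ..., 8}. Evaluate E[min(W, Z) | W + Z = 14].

P(W + Z = 14) = 9/224.
Summing min(W,Z)·P(x,y) over outcomes with W + Z = 14 gives 55/224.
E[min(W, Z) | W + Z = 14] = (55/224) / (9/224) = 55/9.

55/9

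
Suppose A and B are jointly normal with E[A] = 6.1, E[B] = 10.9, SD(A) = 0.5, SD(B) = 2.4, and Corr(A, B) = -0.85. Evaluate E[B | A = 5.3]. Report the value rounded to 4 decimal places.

14.1640

The regression of B on A has slope ρ·σ_B/σ_A and passes through (μ_A, μ_B).
E[B | A=5.3] = 10.9 + (-0.85)·(2.4/0.5)·(5.3 − (6.1)) = 10.9 + (-4.08)·(-0.8) = 14.1640.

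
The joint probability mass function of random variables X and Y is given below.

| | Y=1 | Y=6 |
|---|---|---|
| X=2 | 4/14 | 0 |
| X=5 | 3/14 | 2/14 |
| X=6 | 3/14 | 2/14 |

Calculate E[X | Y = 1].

41/10

P(Y = 1) = 5/7.
Σ X·P over the event = 2·(4/14) + 5·(3/14) + 6·(3/14) = 41/14.
E[X | Y = 1] = (41/14) / (5/7) = 41/10.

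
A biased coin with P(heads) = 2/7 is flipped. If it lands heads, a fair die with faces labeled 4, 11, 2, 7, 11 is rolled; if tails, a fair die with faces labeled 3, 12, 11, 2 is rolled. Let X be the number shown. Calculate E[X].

7

E[X | heads] = (4+11+2+7+11)/5 = 7.
E[X | tails] = (3+12+11+2)/4 = 7.
E[X] = (2/7)·(7) + (5/7)·(7) = 7.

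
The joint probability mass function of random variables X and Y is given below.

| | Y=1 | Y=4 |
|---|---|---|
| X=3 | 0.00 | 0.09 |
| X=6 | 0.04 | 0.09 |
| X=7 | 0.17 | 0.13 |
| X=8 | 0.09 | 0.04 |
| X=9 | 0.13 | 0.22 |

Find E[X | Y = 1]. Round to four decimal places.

P(Y = 1) = 0.43.
Σ X·P over the event = 6·(0.04) + 7·(0.17) + 8·(0.09) + 9·(0.13) = 3.32.
E[X | Y = 1] = (3.32) / (0.43) = 7.7209.

7.7209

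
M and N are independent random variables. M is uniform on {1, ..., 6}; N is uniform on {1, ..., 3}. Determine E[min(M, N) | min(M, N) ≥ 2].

Outcomes with min(M, N) ≥ 2: (2,2), (2,3), (3,2), (3,3), (4,2), (4,3), (5,2), (5,3), (6,2), (6,3), each with probability 1/18.
E[min(M, N) | min(M, N) ≥ 2] = (2 + 2 + 2 + 3 + 2 + 3 + 2 + 3 + 2 + 3) / 10 = 12/5.

12/5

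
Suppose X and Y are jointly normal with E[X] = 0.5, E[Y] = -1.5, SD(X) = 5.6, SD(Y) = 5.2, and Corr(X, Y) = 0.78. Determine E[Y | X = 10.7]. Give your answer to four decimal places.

E[Y | X=x] = μ_Y + ρ(σ_Y/σ_X)(x − μ_X) for jointly normal variables.
E[Y | X=10.7] = -1.5 + (0.78)·(5.2/5.6)·(10.7 − (0.5)) = -1.5 + (0.724286)·(10.2) = 5.8877.

5.8877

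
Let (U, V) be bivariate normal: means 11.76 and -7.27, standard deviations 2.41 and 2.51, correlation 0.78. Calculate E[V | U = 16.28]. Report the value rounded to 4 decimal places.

For a bivariate normal, E[V | U=x] = μ_V + ρ·(σ_V/σ_U)·(x − μ_U).
E[V | U=16.28] = -7.27 + (0.78)·(2.51/2.41)·(16.28 − (11.76)) = -7.27 + (0.81237)·(4.52) = -3.5981.

-3.5981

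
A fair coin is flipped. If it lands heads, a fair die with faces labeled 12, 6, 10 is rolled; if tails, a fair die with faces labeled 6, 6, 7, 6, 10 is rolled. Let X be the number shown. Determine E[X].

E[X | heads] = (12+6+10)/3 = 28/3.
E[X | tails] = (6+6+7+6+10)/5 = 7.
By the law of total expectation,
E[X] = (1/2)·(28/3) + (1/2)·(7) = 49/6.

49/6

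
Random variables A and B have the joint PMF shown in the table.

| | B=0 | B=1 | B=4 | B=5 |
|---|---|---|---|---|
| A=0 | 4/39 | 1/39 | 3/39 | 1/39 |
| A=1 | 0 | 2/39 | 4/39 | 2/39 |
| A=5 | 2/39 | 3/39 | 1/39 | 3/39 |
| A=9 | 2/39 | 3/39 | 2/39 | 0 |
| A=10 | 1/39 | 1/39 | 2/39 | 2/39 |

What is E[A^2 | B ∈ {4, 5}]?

P(B ∈ {4, 5}) = 20/39.
Summing A^2·P(A=x,B=y) over the conditioning event gives 668/39.
E[A^2 | B ∈ {4, 5}] = (668/39) / (20/39) = 167/5.

167/5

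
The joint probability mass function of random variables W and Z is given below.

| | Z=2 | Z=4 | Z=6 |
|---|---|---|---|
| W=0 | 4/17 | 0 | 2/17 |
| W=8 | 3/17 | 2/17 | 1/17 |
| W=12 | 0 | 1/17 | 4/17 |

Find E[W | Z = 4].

P(Z = 4) = 3/17.
Σ W·P over the event = 8·(2/17) + 12·(1/17) = 28/17.
E[W | Z = 4] = (28/17) / (3/17) = 28/3.

28/3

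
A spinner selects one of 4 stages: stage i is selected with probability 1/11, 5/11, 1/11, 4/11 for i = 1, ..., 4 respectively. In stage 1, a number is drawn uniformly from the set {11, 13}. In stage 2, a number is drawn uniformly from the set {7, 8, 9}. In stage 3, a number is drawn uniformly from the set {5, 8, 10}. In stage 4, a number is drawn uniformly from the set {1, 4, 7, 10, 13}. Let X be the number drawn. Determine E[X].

263/33

E[X | stage 1] = (11+13)/2 = 12.
E[X | stage 2] = (7+8+9)/3 = 8.
E[X | stage 3] = (5+8+10)/3 = 23/3.
E[X | stage 4] = (1+4+7+10+13)/5 = 7.
E[X] = (1/11)·(12) + (5/11)·(8) + (1/11)·(23/3) + (4/11)·(7) = 263/33.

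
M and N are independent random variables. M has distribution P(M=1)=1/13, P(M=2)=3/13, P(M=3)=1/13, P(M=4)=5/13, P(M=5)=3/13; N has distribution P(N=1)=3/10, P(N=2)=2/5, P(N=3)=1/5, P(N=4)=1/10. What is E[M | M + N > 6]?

P(M + N > 6) = 37/130.
Summing M·P(x,y) over outcomes with M + N > 6 gives 84/65.
E[M | M + N > 6] = (84/65) / (37/130) = 168/37.

168/37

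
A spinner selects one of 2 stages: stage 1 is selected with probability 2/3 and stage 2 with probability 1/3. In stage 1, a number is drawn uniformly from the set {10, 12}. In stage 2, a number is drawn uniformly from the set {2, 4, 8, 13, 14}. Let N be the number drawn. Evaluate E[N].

151/15

E[N | stage 1] = (10+12)/2 = 11.
E[N | stage 2] = (2+4+8+13+14)/5 = 41/5.
By the law of total expectation,
E[N] = (2/3)·(11) + (1/3)·(41/5) = 151/15.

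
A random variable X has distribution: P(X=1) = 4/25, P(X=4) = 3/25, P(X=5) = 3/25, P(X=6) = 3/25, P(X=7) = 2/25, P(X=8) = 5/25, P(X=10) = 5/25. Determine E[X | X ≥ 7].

26/3

P(X ≥ 7) = 12/25.
Σ over the event: 7·2/25 + 8·1/5 + 10·1/5 = 104/25.
E[X | X ≥ 7] = (104/25) / (12/25) = 26/3.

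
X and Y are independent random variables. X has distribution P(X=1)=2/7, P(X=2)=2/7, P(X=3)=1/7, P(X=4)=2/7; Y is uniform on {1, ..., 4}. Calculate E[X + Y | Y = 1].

24/7

P(Y = 1) = 1/4.
Summing (X+Y)·P(x,y) over outcomes with Y = 1 gives 6/7.
E[X + Y | Y = 1] = (6/7) / (1/4) = 24/7.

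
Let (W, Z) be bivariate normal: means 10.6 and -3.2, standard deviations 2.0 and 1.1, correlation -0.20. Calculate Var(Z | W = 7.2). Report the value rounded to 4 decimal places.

1.1616

The conditional variance in a bivariate normal is σ_Z²(1 − ρ²), independent of x.
Var(Z | W=7.2) = (1.1)²·(1 − (-0.20)²) = 1.21·0.96 = 1.1616.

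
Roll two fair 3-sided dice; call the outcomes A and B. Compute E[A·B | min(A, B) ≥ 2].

25/4

Outcomes with min(A, B) ≥ 2: (2,2), (2,3), (3,2), (3,3), each with probability 1/9.
E[A·B | min(A, B) ≥ 2] = (4 + 6 + 6 + 9) / 4 = 25/4.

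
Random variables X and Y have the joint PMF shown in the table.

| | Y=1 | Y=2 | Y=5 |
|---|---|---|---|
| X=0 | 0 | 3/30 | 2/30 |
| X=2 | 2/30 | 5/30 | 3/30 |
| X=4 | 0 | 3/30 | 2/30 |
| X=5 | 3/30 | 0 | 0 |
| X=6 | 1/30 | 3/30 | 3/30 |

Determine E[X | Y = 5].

P(Y = 5) = 1/3.
Summing X·P(X=x,Y=y) over the conditioning event gives 16/15.
E[X | Y = 5] = (16/15) / (1/3) = 16/5.

16/5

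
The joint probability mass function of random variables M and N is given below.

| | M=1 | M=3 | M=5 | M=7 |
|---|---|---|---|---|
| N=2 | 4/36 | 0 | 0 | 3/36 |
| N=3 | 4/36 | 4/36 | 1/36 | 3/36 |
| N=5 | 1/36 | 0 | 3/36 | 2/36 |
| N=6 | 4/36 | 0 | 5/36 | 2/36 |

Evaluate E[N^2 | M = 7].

P(M = 7) = 5/18.
Summing N^2·P(M=x,N=y) over the conditioning event gives 161/36.
E[N^2 | M = 7] = (161/36) / (5/18) = 161/10.

161/10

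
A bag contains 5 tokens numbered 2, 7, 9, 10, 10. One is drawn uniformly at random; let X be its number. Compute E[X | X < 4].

2

P(X < 4) = 1/5.
Σ over the event: 2·1/5 = 2/5.
E[X | X < 4] = (2/5) / (1/5) = 2.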